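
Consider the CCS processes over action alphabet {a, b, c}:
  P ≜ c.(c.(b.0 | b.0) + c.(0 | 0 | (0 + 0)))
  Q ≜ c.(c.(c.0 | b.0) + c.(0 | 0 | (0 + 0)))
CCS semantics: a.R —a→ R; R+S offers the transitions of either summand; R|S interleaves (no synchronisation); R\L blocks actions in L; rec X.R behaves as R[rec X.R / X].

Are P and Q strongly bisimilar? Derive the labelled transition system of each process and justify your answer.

NO

Reachable graph of P (7 states):
  p0 = c.(c.(b.0 | b.0) + c.(0 | 0 | (0 + 0))) has moves —c→ p1
  p1 = c.(b.0 | b.0) + c.(0 | 0 | (0 + 0)) has moves —c→ p2, —c→ p3
  p2 = 0 | 0 | (0 + 0) has moves stopped
  p3 = b.0 | b.0 has moves —b→ p4, —b→ p5
  p4 = 0 | b.0 has moves —b→ p6
  p5 = b.0 | 0 has moves —b→ p6
  p6 = 0 | 0 has moves stopped
Reachable graph of Q (7 states):
  q0 = c.(c.(c.0 | b.0) + c.(0 | 0 | (0 + 0))) has moves —c→ q1
  q1 = c.(c.0 | b.0) + c.(0 | 0 | (0 + 0)) has moves —c→ q2, —c→ q3
  q2 = 0 | 0 | (0 + 0) has moves stopped
  q3 = c.0 | b.0 has moves —b→ q4, —c→ q5
  q4 = c.0 | 0 has moves —c→ q6
  q5 = 0 | b.0 has moves —b→ q6
  q6 = 0 | 0 has moves stopped
Partition-refinement fixed point:
  B0 = {p0}
  B1 = {p1}
  B2 = {p2, p6, q2, q6}
  B3 = {p3}
  B4 = {p4, p5, q5}
  B5 = {q0}
  B6 = {q1}
  B7 = {q3}
  B8 = {q4}
p0 ∈ B0, q0 ∈ B5 → different blocks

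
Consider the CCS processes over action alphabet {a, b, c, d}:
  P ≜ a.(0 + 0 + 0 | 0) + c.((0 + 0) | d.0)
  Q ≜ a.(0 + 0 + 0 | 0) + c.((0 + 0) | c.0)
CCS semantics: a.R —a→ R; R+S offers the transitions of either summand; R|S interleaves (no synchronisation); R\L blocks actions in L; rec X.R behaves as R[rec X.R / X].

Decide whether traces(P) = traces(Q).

Reachable graph of P (4 states):
  p0 = a.(0 + 0 + 0 | 0) + c.((0 + 0) | d.0) :: ··a··> p1, ··c··> p2
  p1 = 0 + 0 + 0 | 0 :: deadlocked
  p2 = (0 + 0) | d.0 :: ··d··> p3
  p3 = (0 + 0) | 0 :: deadlocked
Reachable graph of Q (4 states):
  q0 = a.(0 + 0 + 0 | 0) + c.((0 + 0) | c.0) :: ··a··> q1, ··c··> q2
  q1 = 0 + 0 + 0 | 0 :: deadlocked
  q2 = (0 + 0) | c.0 :: ··c··> q3
  q3 = (0 + 0) | 0 :: deadlocked
Run σ = ⟨cd⟩ on P: start {p0}
  [1] c ⇒ {p2}
  [2] d ⇒ {p3}
  P completes σ.
Run σ = ⟨cd⟩ on Q: start {q0}
  [1] c ⇒ {q2}
  [2] d ⇒ ∅  — Q cannot continue

NO — witness ⟨cd⟩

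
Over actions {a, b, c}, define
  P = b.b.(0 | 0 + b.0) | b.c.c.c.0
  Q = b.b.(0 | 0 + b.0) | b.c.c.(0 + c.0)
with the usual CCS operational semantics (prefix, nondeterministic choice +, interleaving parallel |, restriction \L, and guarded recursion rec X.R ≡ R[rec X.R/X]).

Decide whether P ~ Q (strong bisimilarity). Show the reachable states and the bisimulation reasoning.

Reachable graph of P (20 states):
  u0 = b.b.(0 | 0 + b.0) | b.c.c.c.0 has moves —b→ u1, —b→ u2
  u1 = b.(0 | 0 + b.0) | b.c.c.c.0 has moves —b→ u3, —b→ u4
  u2 = b.b.(0 | 0 + b.0) | c.c.c.0 has moves —b→ u4, —c→ u5
  u3 = (0 | 0 + b.0) | b.c.c.c.0 has moves —b→ u6, —b→ u7
  u4 = b.(0 | 0 + b.0) | c.c.c.0 has moves —b→ u6, —c→ u8
  u5 = b.b.(0 | 0 + b.0) | c.c.0 has moves —b→ u8, —c→ u9
  u6 = (0 | 0 + b.0) | c.c.c.0 has moves —b→ u10, —c→ u11
  u7 = 0 | b.c.c.c.0 has moves —b→ u10
  u8 = b.(0 | 0 + b.0) | c.c.0 has moves —b→ u11, —c→ u12
  u9 = b.b.(0 | 0 + b.0) | c.0 has moves —b→ u12, —c→ u13
  u10 = 0 | c.c.c.0 has moves —c→ u14
  u11 = (0 | 0 + b.0) | c.c.0 has moves —b→ u14, —c→ u15
  u12 = b.(0 | 0 + b.0) | c.0 has moves —b→ u15, —c→ u16
  u13 = b.b.(0 | 0 + b.0) | 0 has moves —b→ u16
  u14 = 0 | c.c.0 has moves —c→ u17
  u15 = (0 | 0 + b.0) | c.0 has moves —b→ u17, —c→ u18
  u16 = b.(0 | 0 + b.0) | 0 has moves —b→ u18
  u17 = 0 | c.0 has moves —c→ u19
  u18 = (0 | 0 + b.0) | 0 has moves —b→ u19
  u19 = 0 | 0 has moves ·
Reachable graph of Q (20 states):
  v0 = b.b.(0 | 0 + b.0) | b.c.c.(0 + c.0) has moves —b→ v1, —b→ v2
  v1 = b.(0 | 0 + b.0) | b.c.c.(0 + c.0) has moves —b→ v3, —b→ v4
  v2 = b.b.(0 | 0 + b.0) | c.c.(0 + c.0) has moves —b→ v4, —c→ v5
  v3 = (0 | 0 + b.0) | b.c.c.(0 + c.0) has moves —b→ v6, —b→ v7
  v4 = b.(0 | 0 + b.0) | c.c.(0 + c.0) has moves —b→ v6, —c→ v8
  v5 = b.b.(0 | 0 + b.0) | c.(0 + c.0) has moves —b→ v8, —c→ v9
  v6 = (0 | 0 + b.0) | c.c.(0 + c.0) has moves —b→ v10, —c→ v11
  v7 = 0 | b.c.c.(0 + c.0) has moves —b→ v10
  v8 = b.(0 | 0 + b.0) | c.(0 + c.0) has moves —b→ v11, —c→ v12
  v9 = b.b.(0 | 0 + b.0) | (0 + c.0) has moves —b→ v12, —c→ v13
  v10 = 0 | c.c.(0 + c.0) has moves —c→ v14
  v11 = (0 | 0 + b.0) | c.(0 + c.0) has moves —b→ v14, —c→ v15
  v12 = b.(0 | 0 + b.0) | (0 + c.0) has moves —b→ v15, —c→ v16
  v13 = b.b.(0 | 0 + b.0) | 0 has moves —b→ v16
  v14 = 0 | c.(0 + c.0) has moves —c→ v17
  v15 = (0 | 0 + b.0) | (0 + c.0) has moves —b→ v17, —c→ v18
  v16 = b.(0 | 0 + b.0) | 0 has moves —b→ v18
  v17 = 0 | (0 + c.0) has moves —c→ v19
  v18 = (0 | 0 + b.0) | 0 has moves —b→ v19
  v19 = 0 | 0 has moves ·
Partition-refinement fixed point:
  B0 = {u0, v0}
  B1 = {u2, v2}
  B2 = {u5, v5}
  B3 = {u9, v9}
  B4 = {u12, v12}
  B5 = {u16, v16}
  B6 = {u18, v18}
  B7 = {u19, v19}
  B8 = {u15, v15}
  B9 = {u17, v17}
  B10 = {u13, v13}
  B11 = {u8, v8}
  B12 = {u11, v11}
  B13 = {u14, v14}
  B14 = {u4, v4}
  B15 = {u6, v6}
  B16 = {u10, v10}
  B17 = {u1, v1}
  B18 = {u3, v3}
  B19 = {u7, v7}
u0 ∈ B0, v0 ∈ B0 → same block

YES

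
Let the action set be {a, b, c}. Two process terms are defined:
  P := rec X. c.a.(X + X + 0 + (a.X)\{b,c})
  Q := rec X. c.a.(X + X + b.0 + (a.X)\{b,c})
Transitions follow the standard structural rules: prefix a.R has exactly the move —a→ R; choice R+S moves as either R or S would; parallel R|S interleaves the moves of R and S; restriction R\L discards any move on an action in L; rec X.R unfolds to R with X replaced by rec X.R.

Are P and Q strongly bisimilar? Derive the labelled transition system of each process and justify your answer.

NO

Reachable graph of P (4 states):
  m0 = rec X. c.a.(X + X + 0 + (a.X)\{b,c}) | ··c··> m1
  m1 = a.((rec X. c.a.(X + X + 0 + (a.X)\{b,c})) + (rec X. c.a.(X + X + 0 + (a.X)\{b,c})) + 0 + (a.(rec X. c.a.(X + X + 0 + (a.X)\{b,c})))\{b,c}) | ··a··> m2
  m2 = (rec X. c.a.(X + X + 0 + (a.X)\{b,c})) + (rec X. c.a.(X + X + 0 + (a.X)\{b,c})) + 0 + (a.(rec X. c.a.(X + X + 0 + (a.X)\{b,c})))\{b,c} | ··a··> m3, ··c··> m1
  m3 = (rec X. c.a.(X + X + 0 + (a.X)\{b,c}))\{b,c} | ∅
Reachable graph of Q (5 states):
  n0 = rec X. c.a.(X + X + b.0 + (a.X)\{b,c}) | ··c··> n1
  n1 = a.((rec X. c.a.(X + X + b.0 + (a.X)\{b,c})) + (rec X. c.a.(X + X + b.0 + (a.X)\{b,c})) + b.0 + (a.(rec X. c.a.(X + X + b.0 + (a.X)\{b,c})))\{b,c}) | ··a··> n2
  n2 = (rec X. c.a.(X + X + b.0 + (a.X)\{b,c})) + (rec X. c.a.(X + X + b.0 + (a.X)\{b,c})) + b.0 + (a.(rec X. c.a.(X + X + b.0 + (a.X)\{b,c})))\{b,c} | ··a··> n3, ··b··> n4, ··c··> n1
  n3 = (rec X. c.a.(X + X + b.0 + (a.X)\{b,c}))\{b,c} | ∅
  n4 = 0 | ∅
Coarsest stable partition (strong bisimilarity classes):
  B0 = {m0}
  B1 = {m1}
  B2 = {m2}
  B3 = {m3, n3, n4}
  B4 = {n0}
  B5 = {n1}
  B6 = {n2}
m0 ∈ B0, n0 ∈ B4 → different blocks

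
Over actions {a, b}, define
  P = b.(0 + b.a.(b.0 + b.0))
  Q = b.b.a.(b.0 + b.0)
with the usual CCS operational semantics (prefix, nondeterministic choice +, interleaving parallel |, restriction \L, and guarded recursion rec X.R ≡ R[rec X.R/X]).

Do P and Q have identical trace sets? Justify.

LTS(P): 5 reachable states
  s0 = b.(0 + b.a.(b.0 + b.0)) | ··b··> s1
  s1 = 0 + b.a.(b.0 + b.0) | ··b··> s2
  s2 = a.(b.0 + b.0) | ··a··> s3
  s3 = b.0 + b.0 | ··b··> s4
  s4 = 0 | ∅
LTS(Q): 5 reachable states
  t0 = b.b.a.(b.0 + b.0) | ··b··> t1
  t1 = b.a.(b.0 + b.0) | ··b··> t2
  t2 = a.(b.0 + b.0) | ··a··> t3
  t3 = b.0 + b.0 | ··b··> t4
  t4 = 0 | ∅
Bisimilarity quotient blocks:
  B0 = {s0, t0}
  B1 = {s1, t1}
  B2 = {s2, t2}
  B3 = {s3, t3}
  B4 = {s4, t4}
s0 ∈ B0, t0 ∈ B0 → same block
Bisimilar ⇒ trace-equivalent.

YES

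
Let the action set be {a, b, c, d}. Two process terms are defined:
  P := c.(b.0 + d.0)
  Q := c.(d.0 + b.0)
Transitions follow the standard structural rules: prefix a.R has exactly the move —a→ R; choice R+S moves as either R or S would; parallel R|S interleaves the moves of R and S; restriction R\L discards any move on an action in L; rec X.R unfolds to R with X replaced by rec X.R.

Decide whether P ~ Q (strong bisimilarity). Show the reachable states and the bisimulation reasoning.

bisimilar

P's transition system — 3 states:
  p0 = c.(b.0 + d.0) ⊢ ··c··> p1
  p1 = b.0 + d.0 ⊢ ··b··> p2, ··d··> p2
  p2 = 0 ⊢ (no moves)
Q's transition system — 3 states:
  q0 = c.(d.0 + b.0) ⊢ ··c··> q1
  q1 = d.0 + b.0 ⊢ ··b··> q2, ··d··> q2
  q2 = 0 ⊢ (no moves)
Coarsest stable partition (strong bisimilarity classes):
  B0 = {p0, q0}
  B1 = {p1, q1}
  B2 = {p2, q2}
p0 ∈ B0, q0 ∈ B0 → same block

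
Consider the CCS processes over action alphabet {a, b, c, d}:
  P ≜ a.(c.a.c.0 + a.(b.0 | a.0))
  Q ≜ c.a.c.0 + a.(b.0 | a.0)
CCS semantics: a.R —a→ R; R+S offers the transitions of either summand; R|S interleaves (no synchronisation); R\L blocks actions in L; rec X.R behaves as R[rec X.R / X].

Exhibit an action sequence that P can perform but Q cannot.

ac

LTS(P): 9 reachable states
  m0 = a.(c.a.c.0 + a.(b.0 | a.0)) ⊢ —a→ m1
  m1 = c.a.c.0 + a.(b.0 | a.0) ⊢ —a→ m2, —c→ m3
  m2 = b.0 | a.0 ⊢ —a→ m4, —b→ m5
  m3 = a.c.0 ⊢ —a→ m6
  m4 = b.0 | 0 ⊢ —b→ m7
  m5 = 0 | a.0 ⊢ —a→ m7
  m6 = c.0 ⊢ —c→ m8
  m7 = 0 | 0 ⊢ stopped
  m8 = 0 ⊢ stopped
LTS(Q): 8 reachable states
  n0 = c.a.c.0 + a.(b.0 | a.0) ⊢ —a→ n1, —c→ n2
  n1 = b.0 | a.0 ⊢ —a→ n3, —b→ n4
  n2 = a.c.0 ⊢ —a→ n5
  n3 = b.0 | 0 ⊢ —b→ n6
  n4 = 0 | a.0 ⊢ —a→ n6
  n5 = c.0 ⊢ —c→ n7
  n6 = 0 | 0 ⊢ stopped
  n7 = 0 ⊢ stopped
Run σ = ⟨ac⟩ on P: start {m0}
  [1] a ⇒ {m1}
  [2] c ⇒ {m3}
  ✓ P
Run σ = ⟨ac⟩ on Q: start {n0}
  [1] a ⇒ {n1}
  [2] c ⇒ ∅ (Q stuck)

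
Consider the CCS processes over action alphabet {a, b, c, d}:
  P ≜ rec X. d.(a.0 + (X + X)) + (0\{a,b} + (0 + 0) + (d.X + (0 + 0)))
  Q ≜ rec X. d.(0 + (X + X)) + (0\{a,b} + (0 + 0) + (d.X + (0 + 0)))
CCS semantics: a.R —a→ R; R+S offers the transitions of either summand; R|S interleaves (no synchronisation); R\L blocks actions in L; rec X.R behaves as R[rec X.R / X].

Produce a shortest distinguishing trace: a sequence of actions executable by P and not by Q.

da

LTS(P): 3 reachable states
  s0 = rec X. d.(a.0 + (X + X)) + (0\{a,b} + (0 + 0) + (d.X + (0 + 0))) ⊢ ··d··> s0, ··d··> s1
  s1 = a.0 + ((rec X. d.(a.0 + (X + X)) + (0\{a,b} + (0 + 0) + (d.X + (0 + 0)))) + (rec X. d.(a.0 + (X + X)) + (0\{a,b} + (0 + 0) + (d.X + (0 + 0))))) ⊢ ··a··> s2, ··d··> s0, ··d··> s1
  s2 = 0 ⊢ stopped
LTS(Q): 2 reachable states
  t0 = rec X. d.(0 + (X + X)) + (0\{a,b} + (0 + 0) + (d.X + (0 + 0))) ⊢ ··d··> t0, ··d··> t1
  t1 = 0 + ((rec X. d.(0 + (X + X)) + (0\{a,b} + (0 + 0) + (d.X + (0 + 0)))) + (rec X. d.(0 + (X + X)) + (0\{a,b} + (0 + 0) + (d.X + (0 + 0))))) ⊢ ··d··> t0, ··d··> t1
Executing da from P (initial set {s0}):
  after d @ step 1: {s0, s1}
  after a @ step 2: {s2}
  ✓ P
Executing da from Q (initial set {t0}):
  after d @ step 1: {t0, t1}
  after a @ step 2: no successor for Q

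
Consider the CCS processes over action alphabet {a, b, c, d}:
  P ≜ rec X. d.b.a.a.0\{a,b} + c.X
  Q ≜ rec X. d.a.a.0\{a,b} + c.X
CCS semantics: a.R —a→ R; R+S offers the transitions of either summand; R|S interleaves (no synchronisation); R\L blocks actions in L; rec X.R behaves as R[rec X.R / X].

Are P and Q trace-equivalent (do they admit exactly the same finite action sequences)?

NO — witness ⟨db⟩

LTS(P): 5 reachable states
  m0 = rec X. d.b.a.a.0\{a,b} + c.X :: --c--▸ m0, --d--▸ m1
  m1 = b.a.a.0\{a,b} :: --b--▸ m2
  m2 = a.a.0\{a,b} :: --a--▸ m3
  m3 = a.0\{a,b} :: --a--▸ m4
  m4 = 0\{a,b} :: ∅
LTS(Q): 4 reachable states
  n0 = rec X. d.a.a.0\{a,b} + c.X :: --c--▸ n0, --d--▸ n1
  n1 = a.a.0\{a,b} :: --a--▸ n2
  n2 = a.0\{a,b} :: --a--▸ n3
  n3 = 0\{a,b} :: ∅
Run σ = ⟨db⟩ on P: start {m0}
  step 1 (d): {m1}
  step 2 (b): {m2}
  — P admits the full trace.
Run σ = ⟨db⟩ on Q: start {n0}
  step 1 (d): {n1}
  step 2 (b): no successor for Q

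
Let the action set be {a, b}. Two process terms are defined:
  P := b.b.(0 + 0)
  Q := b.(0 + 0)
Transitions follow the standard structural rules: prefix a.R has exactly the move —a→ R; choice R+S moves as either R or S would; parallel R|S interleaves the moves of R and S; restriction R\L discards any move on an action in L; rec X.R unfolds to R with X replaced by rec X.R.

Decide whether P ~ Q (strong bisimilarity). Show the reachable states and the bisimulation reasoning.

LTS(P): 3 reachable states
  u0 = b.b.(0 + 0) → =b=> u1
  u1 = b.(0 + 0) → =b=> u2
  u2 = 0 + 0 → stopped
LTS(Q): 2 reachable states
  v0 = b.(0 + 0) → =b=> v1
  v1 = 0 + 0 → stopped
Bisimilarity quotient blocks:
  B0 = {u0}
  B1 = {u1, v0}
  B2 = {u2, v1}
u0 ∈ B0, v0 ∈ B1 → different blocks

NO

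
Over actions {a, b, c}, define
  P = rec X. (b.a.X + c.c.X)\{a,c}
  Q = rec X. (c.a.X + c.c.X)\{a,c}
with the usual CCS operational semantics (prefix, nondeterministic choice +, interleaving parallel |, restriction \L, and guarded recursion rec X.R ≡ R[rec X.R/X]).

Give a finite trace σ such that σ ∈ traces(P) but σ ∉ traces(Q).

b

LTS(P): 2 reachable states
  p0 = rec X. (b.a.X + c.c.X)\{a,c} | ··b··> p1
  p1 = (a.(rec X. (b.a.X + c.c.X)\{a,c}))\{a,c} | deadlocked
LTS(Q): 1 reachable states
  q0 = rec X. (c.a.X + c.c.X)\{a,c} | deadlocked
Run σ = ⟨b⟩ on P: start {p0}
  step 1 (b): {p1}
  P completes σ.
Run σ = ⟨b⟩ on Q: start {q0}
  step 1 (b): ∅  — Q cannot continue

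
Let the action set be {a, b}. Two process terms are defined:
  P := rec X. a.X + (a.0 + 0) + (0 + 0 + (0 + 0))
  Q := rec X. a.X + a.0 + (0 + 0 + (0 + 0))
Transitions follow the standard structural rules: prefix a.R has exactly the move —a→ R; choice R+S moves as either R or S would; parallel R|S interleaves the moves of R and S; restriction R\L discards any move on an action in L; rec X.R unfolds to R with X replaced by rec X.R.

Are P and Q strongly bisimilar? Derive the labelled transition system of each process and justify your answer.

YES

P's transition system — 2 states:
  u0 = rec X. a.X + (a.0 + 0) + (0 + 0 + (0 + 0)) → -a-> u0, -a-> u1
  u1 = 0 → (no moves)
Q's transition system — 2 states:
  v0 = rec X. a.X + a.0 + (0 + 0 + (0 + 0)) → -a-> v0, -a-> v1
  v1 = 0 → (no moves)
Bisimilarity quotient blocks:
  B0 = {u0, v0}
  B1 = {u1, v1}
u0 ∈ B0, v0 ∈ B0 → same block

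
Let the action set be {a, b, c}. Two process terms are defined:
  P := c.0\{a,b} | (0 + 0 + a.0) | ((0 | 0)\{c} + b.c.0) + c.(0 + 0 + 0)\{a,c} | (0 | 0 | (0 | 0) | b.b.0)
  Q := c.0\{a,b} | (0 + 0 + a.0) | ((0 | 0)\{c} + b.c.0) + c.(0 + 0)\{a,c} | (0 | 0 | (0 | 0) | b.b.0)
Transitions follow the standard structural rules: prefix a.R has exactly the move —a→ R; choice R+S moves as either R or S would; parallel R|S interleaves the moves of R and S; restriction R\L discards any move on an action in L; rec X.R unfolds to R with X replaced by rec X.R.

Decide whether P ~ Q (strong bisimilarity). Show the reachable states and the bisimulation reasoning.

Reachable graph of P (17 states):
  u0 = c.0\{a,b} | (0 + 0 + a.0) | ((0 | 0)\{c} + b.c.0) + c.(0 + 0 + 0)\{a,c} | (0 | 0 | (0 | 0) | b.b.0) :: —a→ u1, —b→ u2, —b→ u3, —c→ u4, —c→ u5
  u1 = c.0\{a,b} | 0 | ((0 | 0)\{c} + b.c.0) :: —b→ u6, —c→ u7
  u2 = c.(0 + 0 + 0)\{a,c} | (0 | 0 | (0 | 0) | b.0) :: —b→ u8, —c→ u9
  u3 = c.0\{a,b} | (0 + 0 + a.0) | c.0 :: —a→ u6, —c→ u10, —c→ u11
  u4 = (0 + 0 + 0)\{a,c} | (0 | 0 | (0 | 0) | b.b.0) :: —b→ u9
  u5 = 0\{a,b} | (0 + 0 + a.0) | ((0 | 0)\{c} + b.c.0) :: —a→ u7, —b→ u10
  u6 = c.0\{a,b} | 0 | c.0 :: —c→ u12, —c→ u13
  u7 = 0\{a,b} | 0 | ((0 | 0)\{c} + b.c.0) :: —b→ u12
  u8 = c.(0 + 0 + 0)\{a,c} | (0 | 0 | (0 | 0) | 0) :: —c→ u14
  u9 = (0 + 0 + 0)\{a,c} | (0 | 0 | (0 | 0) | b.0) :: —b→ u14
  u10 = 0\{a,b} | (0 + 0 + a.0) | c.0 :: —a→ u12, —c→ u15
  u11 = c.0\{a,b} | (0 + 0 + a.0) | 0 :: —a→ u13, —c→ u15
  u12 = 0\{a,b} | 0 | c.0 :: —c→ u16
  u13 = c.0\{a,b} | 0 | 0 :: —c→ u16
  u14 = (0 + 0 + 0)\{a,c} | (0 | 0 | (0 | 0) | 0) :: (no moves)
  u15 = 0\{a,b} | (0 + 0 + a.0) | 0 :: —a→ u16
  u16 = 0\{a,b} | 0 | 0 :: (no moves)
Reachable graph of Q (17 states):
  v0 = c.0\{a,b} | (0 + 0 + a.0) | ((0 | 0)\{c} + b.c.0) + c.(0 + 0)\{a,c} | (0 | 0 | (0 | 0) | b.b.0) :: —a→ v1, —b→ v2, —b→ v3, —c→ v4, —c→ v5
  v1 = c.0\{a,b} | 0 | ((0 | 0)\{c} + b.c.0) :: —b→ v6, —c→ v7
  v2 = c.(0 + 0)\{a,c} | (0 | 0 | (0 | 0) | b.0) :: —b→ v8, —c→ v9
  v3 = c.0\{a,b} | (0 + 0 + a.0) | c.0 :: —a→ v6, —c→ v10, —c→ v11
  v4 = (0 + 0)\{a,c} | (0 | 0 | (0 | 0) | b.b.0) :: —b→ v9
  v5 = 0\{a,b} | (0 + 0 + a.0) | ((0 | 0)\{c} + b.c.0) :: —a→ v7, —b→ v10
  v6 = c.0\{a,b} | 0 | c.0 :: —c→ v12, —c→ v13
  v7 = 0\{a,b} | 0 | ((0 | 0)\{c} + b.c.0) :: —b→ v12
  v8 = c.(0 + 0)\{a,c} | (0 | 0 | (0 | 0) | 0) :: —c→ v14
  v9 = (0 + 0)\{a,c} | (0 | 0 | (0 | 0) | b.0) :: —b→ v14
  v10 = 0\{a,b} | (0 + 0 + a.0) | c.0 :: —a→ v12, —c→ v15
  v11 = c.0\{a,b} | (0 + 0 + a.0) | 0 :: —a→ v13, —c→ v15
  v12 = 0\{a,b} | 0 | c.0 :: —c→ v16
  v13 = c.0\{a,b} | 0 | 0 :: —c→ v16
  v14 = (0 + 0)\{a,c} | (0 | 0 | (0 | 0) | 0) :: (no moves)
  v15 = 0\{a,b} | (0 + 0 + a.0) | 0 :: —a→ v16
  v16 = 0\{a,b} | 0 | 0 :: (no moves)
Partition-refinement fixed point:
  B0 = {u0, v0}
  B1 = {u5, v5}
  B2 = {u7, v7}
  B3 = {u12, u13, u8, v12, v13, v8}
  B4 = {u14, u16, v14, v16}
  B5 = {u10, u11, v10, v11}
  B6 = {u15, v15}
  B7 = {u1, v1}
  B8 = {u6, v6}
  B9 = {u2, v2}
  B10 = {u9, v9}
  B11 = {u3, v3}
  B12 = {u4, v4}
u0 ∈ B0, v0 ∈ B0 → same block

bisimilar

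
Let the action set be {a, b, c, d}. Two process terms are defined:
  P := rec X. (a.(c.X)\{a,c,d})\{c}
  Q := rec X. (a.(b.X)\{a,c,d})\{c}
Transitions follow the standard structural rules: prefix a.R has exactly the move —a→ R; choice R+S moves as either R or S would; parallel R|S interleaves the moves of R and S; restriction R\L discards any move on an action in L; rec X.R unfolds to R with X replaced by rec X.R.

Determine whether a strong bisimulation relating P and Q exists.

NO

Reachable graph of P (2 states):
  p0 = rec X. (a.(c.X)\{a,c,d})\{c} has moves --a--▸ p1
  p1 = (c.(rec X. (a.(c.X)\{a,c,d})\{c}))\{a,c,d}\{c} has moves deadlocked
Reachable graph of Q (3 states):
  q0 = rec X. (a.(b.X)\{a,c,d})\{c} has moves --a--▸ q1
  q1 = (b.(rec X. (a.(b.X)\{a,c,d})\{c}))\{a,c,d}\{c} has moves --b--▸ q2
  q2 = (rec X. (a.(b.X)\{a,c,d})\{c})\{a,c,d}\{c} has moves deadlocked
Coarsest stable partition (strong bisimilarity classes):
  B0 = {p0}
  B1 = {p1, q2}
  B2 = {q0}
  B3 = {q1}
p0 ∈ B0, q0 ∈ B2 → different blocks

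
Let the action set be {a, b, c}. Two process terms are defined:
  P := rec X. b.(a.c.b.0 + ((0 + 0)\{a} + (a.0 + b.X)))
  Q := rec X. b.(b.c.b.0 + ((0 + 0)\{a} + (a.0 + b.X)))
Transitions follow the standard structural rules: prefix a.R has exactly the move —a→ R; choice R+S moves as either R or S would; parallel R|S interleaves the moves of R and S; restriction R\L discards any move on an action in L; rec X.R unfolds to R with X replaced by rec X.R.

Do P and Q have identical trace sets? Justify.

NO — witness ⟨bac⟩

LTS(P): 5 reachable states
  u0 = rec X. b.(a.c.b.0 + ((0 + 0)\{a} + (a.0 + b.X))) :: -b-> u1
  u1 = a.c.b.0 + ((0 + 0)\{a} + (a.0 + b.(rec X. b.(a.c.b.0 + ((0 + 0)\{a} + (a.0 + b.X)))))) :: -a-> u2, -a-> u3, -b-> u0
  u2 = 0 :: stopped
  u3 = c.b.0 :: -c-> u4
  u4 = b.0 :: -b-> u2
LTS(Q): 5 reachable states
  v0 = rec X. b.(b.c.b.0 + ((0 + 0)\{a} + (a.0 + b.X))) :: -b-> v1
  v1 = b.c.b.0 + ((0 + 0)\{a} + (a.0 + b.(rec X. b.(b.c.b.0 + ((0 + 0)\{a} + (a.0 + b.X)))))) :: -a-> v2, -b-> v0, -b-> v3
  v2 = 0 :: stopped
  v3 = c.b.0 :: -c-> v4
  v4 = b.0 :: -b-> v2
Executing bac from P (initial set {u0}):
  [1] b ⇒ {u1}
  [2] a ⇒ {u2, u3}
  [3] c ⇒ {u4}
  — P admits the full trace.
Executing bac from Q (initial set {v0}):
  [1] b ⇒ {v1}
  [2] a ⇒ {v2}
  [3] c ⇒ ∅ (Q stuck)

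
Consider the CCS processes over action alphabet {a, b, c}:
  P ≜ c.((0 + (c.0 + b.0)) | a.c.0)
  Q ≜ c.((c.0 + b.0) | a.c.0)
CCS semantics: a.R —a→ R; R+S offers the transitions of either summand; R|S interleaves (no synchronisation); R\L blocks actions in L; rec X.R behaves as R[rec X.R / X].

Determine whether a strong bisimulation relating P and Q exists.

bisimilar

LTS(P): 7 reachable states
  s0 = c.((0 + (c.0 + b.0)) | a.c.0) has moves ··c··> s1
  s1 = (0 + (c.0 + b.0)) | a.c.0 has moves ··a··> s2, ··b··> s3, ··c··> s3
  s2 = (0 + (c.0 + b.0)) | c.0 has moves ··b··> s4, ··c··> s4, ··c··> s5
  s3 = 0 | a.c.0 has moves ··a··> s4
  s4 = 0 | c.0 has moves ··c··> s6
  s5 = (0 + (c.0 + b.0)) | 0 has moves ··b··> s6, ··c··> s6
  s6 = 0 | 0 has moves ∅
LTS(Q): 7 reachable states
  t0 = c.((c.0 + b.0) | a.c.0) has moves ··c··> t1
  t1 = (c.0 + b.0) | a.c.0 has moves ··a··> t2, ··b··> t3, ··c··> t3
  t2 = (c.0 + b.0) | c.0 has moves ··b··> t4, ··c··> t4, ··c··> t5
  t3 = 0 | a.c.0 has moves ··a··> t4
  t4 = 0 | c.0 has moves ··c··> t6
  t5 = (c.0 + b.0) | 0 has moves ··b··> t6, ··c··> t6
  t6 = 0 | 0 has moves ∅
Bisimilarity quotient blocks:
  B0 = {s0, t0}
  B1 = {s1, t1}
  B2 = {s2, t2}
  B3 = {s5, t5}
  B4 = {s6, t6}
  B5 = {s4, t4}
  B6 = {s3, t3}
s0 ∈ B0, t0 ∈ B0 → same block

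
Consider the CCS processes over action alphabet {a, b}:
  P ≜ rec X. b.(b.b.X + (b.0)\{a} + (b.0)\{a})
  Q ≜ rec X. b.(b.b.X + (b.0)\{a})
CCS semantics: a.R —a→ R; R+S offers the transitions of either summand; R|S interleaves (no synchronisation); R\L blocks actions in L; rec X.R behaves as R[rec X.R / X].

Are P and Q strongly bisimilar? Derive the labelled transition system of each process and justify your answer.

YES

P's transition system — 4 states:
  p0 = rec X. b.(b.b.X + (b.0)\{a} + (b.0)\{a}) ⊢ ··b··> p1
  p1 = b.b.(rec X. b.(b.b.X + (b.0)\{a} + (b.0)\{a})) + (b.0)\{a} + (b.0)\{a} ⊢ ··b··> p2, ··b··> p3
  p2 = 0\{a} ⊢ ·
  p3 = b.(rec X. b.(b.b.X + (b.0)\{a} + (b.0)\{a})) ⊢ ··b··> p0
Q's transition system — 4 states:
  q0 = rec X. b.(b.b.X + (b.0)\{a}) ⊢ ··b··> q1
  q1 = b.b.(rec X. b.(b.b.X + (b.0)\{a})) + (b.0)\{a} ⊢ ··b··> q2, ··b··> q3
  q2 = 0\{a} ⊢ ·
  q3 = b.(rec X. b.(b.b.X + (b.0)\{a})) ⊢ ··b··> q0
Bisimilarity quotient blocks:
  B0 = {p0, q0}
  B1 = {p1, q1}
  B2 = {p2, q2}
  B3 = {p3, q3}
p0 ∈ B0, q0 ∈ B0 → same block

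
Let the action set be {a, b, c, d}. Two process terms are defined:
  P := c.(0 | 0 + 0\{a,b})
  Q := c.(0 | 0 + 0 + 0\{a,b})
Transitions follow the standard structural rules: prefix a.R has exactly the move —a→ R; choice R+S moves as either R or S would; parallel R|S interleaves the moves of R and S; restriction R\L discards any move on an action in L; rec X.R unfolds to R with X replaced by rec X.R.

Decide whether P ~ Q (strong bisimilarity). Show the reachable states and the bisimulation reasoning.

bisimilar

LTS(P): 2 reachable states
  u0 = c.(0 | 0 + 0\{a,b}) | —c→ u1
  u1 = 0 | 0 + 0\{a,b} | (no moves)
LTS(Q): 2 reachable states
  v0 = c.(0 | 0 + 0 + 0\{a,b}) | —c→ v1
  v1 = 0 | 0 + 0 + 0\{a,b} | (no moves)
Bisimilarity quotient blocks:
  B0 = {u0, v0}
  B1 = {u1, v1}
u0 ∈ B0, v0 ∈ B0 → same block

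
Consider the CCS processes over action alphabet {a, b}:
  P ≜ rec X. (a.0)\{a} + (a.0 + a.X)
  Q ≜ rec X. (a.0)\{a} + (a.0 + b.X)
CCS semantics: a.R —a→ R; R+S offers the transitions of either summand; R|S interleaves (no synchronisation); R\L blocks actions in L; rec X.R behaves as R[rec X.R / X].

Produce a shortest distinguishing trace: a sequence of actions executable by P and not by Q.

P's transition system — 2 states:
  s0 = rec X. (a.0)\{a} + (a.0 + a.X) → —a→ s0, —a→ s1
  s1 = 0 → (no moves)
Q's transition system — 2 states:
  t0 = rec X. (a.0)\{a} + (a.0 + b.X) → —a→ t1, —b→ t0
  t1 = 0 → (no moves)
Trace ⟨aa⟩ through P, begin at {s0}:
  step 1 (a): {s0, s1}
  step 2 (a): {s0, s1}
  P completes σ.
Trace ⟨aa⟩ through Q, begin at {t0}:
  step 1 (a): {t1}
  step 2 (a): no successor for Q

aa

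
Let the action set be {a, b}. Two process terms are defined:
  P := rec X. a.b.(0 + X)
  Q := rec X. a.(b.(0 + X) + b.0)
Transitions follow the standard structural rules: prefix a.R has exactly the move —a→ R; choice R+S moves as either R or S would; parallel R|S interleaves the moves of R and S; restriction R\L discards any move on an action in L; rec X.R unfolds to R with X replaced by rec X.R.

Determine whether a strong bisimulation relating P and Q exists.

P ≁ Q

P's transition system — 3 states:
  u0 = rec X. a.b.(0 + X) has moves ··a··> u1
  u1 = b.(0 + (rec X. a.b.(0 + X))) has moves ··b··> u2
  u2 = 0 + (rec X. a.b.(0 + X)) has moves ··a··> u1
Q's transition system — 4 states:
  v0 = rec X. a.(b.(0 + X) + b.0) has moves ··a··> v1
  v1 = b.(0 + (rec X. a.(b.(0 + X) + b.0))) + b.0 has moves ··b··> v2, ··b··> v3
  v2 = 0 has moves ·
  v3 = 0 + (rec X. a.(b.(0 + X) + b.0)) has moves ··a··> v1
Partition-refinement fixed point:
  B0 = {u0, u2}
  B1 = {u1}
  B2 = {v0, v3}
  B3 = {v1}
  B4 = {v2}
u0 ∈ B0, v0 ∈ B2 → different blocks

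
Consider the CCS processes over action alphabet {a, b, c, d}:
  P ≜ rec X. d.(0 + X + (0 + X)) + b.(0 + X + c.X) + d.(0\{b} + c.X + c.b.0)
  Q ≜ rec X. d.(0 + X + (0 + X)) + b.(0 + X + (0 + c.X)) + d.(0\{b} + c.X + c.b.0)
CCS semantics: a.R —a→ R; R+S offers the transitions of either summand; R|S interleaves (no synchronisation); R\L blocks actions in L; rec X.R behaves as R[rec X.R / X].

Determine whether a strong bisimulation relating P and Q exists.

bisimilar

P's transition system — 6 states:
  m0 = rec X. d.(0 + X + (0 + X)) + b.(0 + X + c.X) + d.(0\{b} + c.X + c.b.0) | ··b··> m1, ··d··> m2, ··d··> m3
  m1 = 0 + (rec X. d.(0 + X + (0 + X)) + b.(0 + X + c.X) + d.(0\{b} + c.X + c.b.0)) + c.(rec X. d.(0 + X + (0 + X)) + b.(0 + X + c.X) + d.(0\{b} + c.X + c.b.0)) | ··b··> m1, ··c··> m0, ··d··> m2, ··d··> m3
  m2 = 0 + (rec X. d.(0 + X + (0 + X)) + b.(0 + X + c.X) + d.(0\{b} + c.X + c.b.0)) + (0 + (rec X. d.(0 + X + (0 + X)) + b.(0 + X + c.X) + d.(0\{b} + c.X + c.b.0))) | ··b··> m1, ··d··> m2, ··d··> m3
  m3 = 0\{b} + c.(rec X. d.(0 + X + (0 + X)) + b.(0 + X + c.X) + d.(0\{b} + c.X + c.b.0)) + c.b.0 | ··c··> m0, ··c··> m4
  m4 = b.0 | ··b··> m5
  m5 = 0 | (no moves)
Q's transition system — 6 states:
  n0 = rec X. d.(0 + X + (0 + X)) + b.(0 + X + (0 + c.X)) + d.(0\{b} + c.X + c.b.0) | ··b··> n1, ··d··> n2, ··d··> n3
  n1 = 0 + (rec X. d.(0 + X + (0 + X)) + b.(0 + X + (0 + c.X)) + d.(0\{b} + c.X + c.b.0)) + (0 + c.(rec X. d.(0 + X + (0 + X)) + b.(0 + X + (0 + c.X)) + d.(0\{b} + c.X + c.b.0))) | ··b··> n1, ··c··> n0, ··d··> n2, ··d··> n3
  n2 = 0 + (rec X. d.(0 + X + (0 + X)) + b.(0 + X + (0 + c.X)) + d.(0\{b} + c.X + c.b.0)) + (0 + (rec X. d.(0 + X + (0 + X)) + b.(0 + X + (0 + c.X)) + d.(0\{b} + c.X + c.b.0))) | ··b··> n1, ··d··> n2, ··d··> n3
  n3 = 0\{b} + c.(rec X. d.(0 + X + (0 + X)) + b.(0 + X + (0 + c.X)) + d.(0\{b} + c.X + c.b.0)) + c.b.0 | ··c··> n0, ··c··> n4
  n4 = b.0 | ··b··> n5
  n5 = 0 | (no moves)
Partition-refinement fixed point:
  B0 = {m0, m2, n0, n2}
  B1 = {m1, n1}
  B2 = {m3, n3}
  B3 = {m4, n4}
  B4 = {m5, n5}
m0 ∈ B0, n0 ∈ B0 → same block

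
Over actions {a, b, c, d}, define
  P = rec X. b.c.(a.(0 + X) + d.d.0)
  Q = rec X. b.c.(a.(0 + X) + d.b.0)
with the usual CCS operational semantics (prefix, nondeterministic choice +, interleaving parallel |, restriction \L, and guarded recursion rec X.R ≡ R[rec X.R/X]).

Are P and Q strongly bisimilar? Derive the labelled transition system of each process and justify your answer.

P's transition system — 6 states:
  p0 = rec X. b.c.(a.(0 + X) + d.d.0) | --b--▸ p1
  p1 = c.(a.(0 + (rec X. b.c.(a.(0 + X) + d.d.0))) + d.d.0) | --c--▸ p2
  p2 = a.(0 + (rec X. b.c.(a.(0 + X) + d.d.0))) + d.d.0 | --a--▸ p3, --d--▸ p4
  p3 = 0 + (rec X. b.c.(a.(0 + X) + d.d.0)) | --b--▸ p1
  p4 = d.0 | --d--▸ p5
  p5 = 0 | ∅
Q's transition system — 6 states:
  q0 = rec X. b.c.(a.(0 + X) + d.b.0) | --b--▸ q1
  q1 = c.(a.(0 + (rec X. b.c.(a.(0 + X) + d.b.0))) + d.b.0) | --c--▸ q2
  q2 = a.(0 + (rec X. b.c.(a.(0 + X) + d.b.0))) + d.b.0 | --a--▸ q3, --d--▸ q4
  q3 = 0 + (rec X. b.c.(a.(0 + X) + d.b.0)) | --b--▸ q1
  q4 = b.0 | --b--▸ q5
  q5 = 0 | ∅
Bisimilarity quotient blocks:
  B0 = {p0, p3}
  B1 = {p1}
  B2 = {p2}
  B3 = {p4}
  B4 = {p5, q5}
  B5 = {q0, q3}
  B6 = {q1}
  B7 = {q2}
  B8 = {q4}
p0 ∈ B0, q0 ∈ B5 → different blocks

P ≁ Q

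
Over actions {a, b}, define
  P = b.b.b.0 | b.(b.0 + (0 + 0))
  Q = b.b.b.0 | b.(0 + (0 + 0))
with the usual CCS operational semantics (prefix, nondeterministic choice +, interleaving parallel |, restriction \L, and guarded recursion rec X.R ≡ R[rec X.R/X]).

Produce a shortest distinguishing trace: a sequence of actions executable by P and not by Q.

LTS(P): 12 reachable states
  m0 = b.b.b.0 | b.(b.0 + (0 + 0)) :: --b--▸ m1, --b--▸ m2
  m1 = b.b.0 | b.(b.0 + (0 + 0)) :: --b--▸ m3, --b--▸ m4
  m2 = b.b.b.0 | (b.0 + (0 + 0)) :: --b--▸ m4, --b--▸ m5
  m3 = b.0 | b.(b.0 + (0 + 0)) :: --b--▸ m6, --b--▸ m7
  m4 = b.b.0 | (b.0 + (0 + 0)) :: --b--▸ m7, --b--▸ m8
  m5 = b.b.b.0 | 0 :: --b--▸ m8
  m6 = 0 | b.(b.0 + (0 + 0)) :: --b--▸ m9
  m7 = b.0 | (b.0 + (0 + 0)) :: --b--▸ m10, --b--▸ m9
  m8 = b.b.0 | 0 :: --b--▸ m10
  m9 = 0 | (b.0 + (0 + 0)) :: --b--▸ m11
  m10 = b.0 | 0 :: --b--▸ m11
  m11 = 0 | 0 :: deadlocked
LTS(Q): 8 reachable states
  n0 = b.b.b.0 | b.(0 + (0 + 0)) :: --b--▸ n1, --b--▸ n2
  n1 = b.b.0 | b.(0 + (0 + 0)) :: --b--▸ n3, --b--▸ n4
  n2 = b.b.b.0 | (0 + (0 + 0)) :: --b--▸ n4
  n3 = b.0 | b.(0 + (0 + 0)) :: --b--▸ n5, --b--▸ n6
  n4 = b.b.0 | (0 + (0 + 0)) :: --b--▸ n6
  n5 = 0 | b.(0 + (0 + 0)) :: --b--▸ n7
  n6 = b.0 | (0 + (0 + 0)) :: --b--▸ n7
  n7 = 0 | (0 + (0 + 0)) :: deadlocked
Trace ⟨bbbbb⟩ through P, begin at {m0}:
  after b @ step 1: {m1, m2}
  after b @ step 2: {m3, m4, m5}
  after b @ step 3: {m6, m7, m8}
  after b @ step 4: {m10, m9}
  after b @ step 5: {m11}
  P completes σ.
Trace ⟨bbbbb⟩ through Q, begin at {n0}:
  after b @ step 1: {n1, n2}
  after b @ step 2: {n3, n4}
  after b @ step 3: {n5, n6}
  after b @ step 4: {n7}
  after b @ step 5: no successor for Q

bbbbb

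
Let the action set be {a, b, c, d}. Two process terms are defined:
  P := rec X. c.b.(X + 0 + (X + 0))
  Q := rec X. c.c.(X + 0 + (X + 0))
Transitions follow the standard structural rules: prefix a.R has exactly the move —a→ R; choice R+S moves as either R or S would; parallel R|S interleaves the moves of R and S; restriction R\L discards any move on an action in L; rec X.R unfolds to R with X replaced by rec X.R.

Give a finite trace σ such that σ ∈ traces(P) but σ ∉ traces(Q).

cb

Reachable graph of P (3 states):
  p0 = rec X. c.b.(X + 0 + (X + 0)) has moves --c--▸ p1
  p1 = b.((rec X. c.b.(X + 0 + (X + 0))) + 0 + ((rec X. c.b.(X + 0 + (X + 0))) + 0)) has moves --b--▸ p2
  p2 = (rec X. c.b.(X + 0 + (X + 0))) + 0 + ((rec X. c.b.(X + 0 + (X + 0))) + 0) has moves --c--▸ p1
Reachable graph of Q (3 states):
  q0 = rec X. c.c.(X + 0 + (X + 0)) has moves --c--▸ q1
  q1 = c.((rec X. c.c.(X + 0 + (X + 0))) + 0 + ((rec X. c.c.(X + 0 + (X + 0))) + 0)) has moves --c--▸ q2
  q2 = (rec X. c.c.(X + 0 + (X + 0))) + 0 + ((rec X. c.c.(X + 0 + (X + 0))) + 0) has moves --c--▸ q1
Executing cb from P (initial set {p0}):
  step 1 (c): {p1}
  step 2 (b): {p2}
  — P admits the full trace.
Executing cb from Q (initial set {q0}):
  step 1 (c): {q1}
  step 2 (b): ∅  — Q cannot continue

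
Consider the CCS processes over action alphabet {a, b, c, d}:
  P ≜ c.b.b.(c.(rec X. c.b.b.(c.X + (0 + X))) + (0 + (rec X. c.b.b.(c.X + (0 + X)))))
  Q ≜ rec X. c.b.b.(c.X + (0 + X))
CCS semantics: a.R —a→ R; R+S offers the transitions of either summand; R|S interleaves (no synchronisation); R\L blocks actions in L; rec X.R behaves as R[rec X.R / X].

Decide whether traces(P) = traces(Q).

YES

Reachable graph of P (5 states):
  s0 = c.b.b.(c.(rec X. c.b.b.(c.X + (0 + X))) + (0 + (rec X. c.b.b.(c.X + (0 + X))))) | --c--▸ s1
  s1 = b.b.(c.(rec X. c.b.b.(c.X + (0 + X))) + (0 + (rec X. c.b.b.(c.X + (0 + X))))) | --b--▸ s2
  s2 = b.(c.(rec X. c.b.b.(c.X + (0 + X))) + (0 + (rec X. c.b.b.(c.X + (0 + X))))) | --b--▸ s3
  s3 = c.(rec X. c.b.b.(c.X + (0 + X))) + (0 + (rec X. c.b.b.(c.X + (0 + X)))) | --c--▸ s1, --c--▸ s4
  s4 = rec X. c.b.b.(c.X + (0 + X)) | --c--▸ s1
Reachable graph of Q (4 states):
  t0 = rec X. c.b.b.(c.X + (0 + X)) | --c--▸ t1
  t1 = b.b.(c.(rec X. c.b.b.(c.X + (0 + X))) + (0 + (rec X. c.b.b.(c.X + (0 + X))))) | --b--▸ t2
  t2 = b.(c.(rec X. c.b.b.(c.X + (0 + X))) + (0 + (rec X. c.b.b.(c.X + (0 + X))))) | --b--▸ t3
  t3 = c.(rec X. c.b.b.(c.X + (0 + X))) + (0 + (rec X. c.b.b.(c.X + (0 + X)))) | --c--▸ t0, --c--▸ t1
Coarsest stable partition (strong bisimilarity classes):
  B0 = {s0, s4, t0}
  B1 = {s1, t1}
  B2 = {s2, t2}
  B3 = {s3, t3}
s0 ∈ B0, t0 ∈ B0 → same block
Bisimilar ⇒ trace-equivalent.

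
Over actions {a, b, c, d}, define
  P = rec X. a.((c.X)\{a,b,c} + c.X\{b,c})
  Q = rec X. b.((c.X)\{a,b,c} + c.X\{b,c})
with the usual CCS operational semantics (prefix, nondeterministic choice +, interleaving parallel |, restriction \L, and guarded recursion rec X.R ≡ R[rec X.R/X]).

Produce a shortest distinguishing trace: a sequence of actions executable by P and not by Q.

a

LTS(P): 4 reachable states
  p0 = rec X. a.((c.X)\{a,b,c} + c.X\{b,c}) :: --a--▸ p1
  p1 = (c.(rec X. a.((c.X)\{a,b,c} + c.X\{b,c})))\{a,b,c} + c.(rec X. a.((c.X)\{a,b,c} + c.X\{b,c}))\{b,c} :: --c--▸ p2
  p2 = (rec X. a.((c.X)\{a,b,c} + c.X\{b,c}))\{b,c} :: --a--▸ p3
  p3 = ((c.(rec X. a.((c.X)\{a,b,c} + c.X\{b,c})))\{a,b,c} + c.(rec X. a.((c.X)\{a,b,c} + c.X\{b,c}))\{b,c})\{b,c} :: stopped
LTS(Q): 3 reachable states
  q0 = rec X. b.((c.X)\{a,b,c} + c.X\{b,c}) :: --b--▸ q1
  q1 = (c.(rec X. b.((c.X)\{a,b,c} + c.X\{b,c})))\{a,b,c} + c.(rec X. b.((c.X)\{a,b,c} + c.X\{b,c}))\{b,c} :: --c--▸ q2
  q2 = (rec X. b.((c.X)\{a,b,c} + c.X\{b,c}))\{b,c} :: stopped
Executing a from P (initial set {p0}):
  [1] a ⇒ {p1}
  P completes σ.
Executing a from Q (initial set {q0}):
  [1] a ⇒ ∅  — Q cannot continue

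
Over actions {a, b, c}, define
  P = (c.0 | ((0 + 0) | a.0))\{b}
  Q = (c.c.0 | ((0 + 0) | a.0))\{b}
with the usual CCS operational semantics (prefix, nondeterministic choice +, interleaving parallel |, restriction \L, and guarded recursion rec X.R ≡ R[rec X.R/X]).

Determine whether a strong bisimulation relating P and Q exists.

P ≁ Q

LTS(P): 4 reachable states
  s0 = (c.0 | ((0 + 0) | a.0))\{b} ⊢ =a=> s1, =c=> s2
  s1 = (c.0 | ((0 + 0) | 0))\{b} ⊢ =c=> s3
  s2 = (0 | ((0 + 0) | a.0))\{b} ⊢ =a=> s3
  s3 = (0 | ((0 + 0) | 0))\{b} ⊢ stopped
LTS(Q): 6 reachable states
  t0 = (c.c.0 | ((0 + 0) | a.0))\{b} ⊢ =a=> t1, =c=> t2
  t1 = (c.c.0 | ((0 + 0) | 0))\{b} ⊢ =c=> t3
  t2 = (c.0 | ((0 + 0) | a.0))\{b} ⊢ =a=> t3, =c=> t4
  t3 = (c.0 | ((0 + 0) | 0))\{b} ⊢ =c=> t5
  t4 = (0 | ((0 + 0) | a.0))\{b} ⊢ =a=> t5
  t5 = (0 | ((0 + 0) | 0))\{b} ⊢ stopped
Coarsest stable partition (strong bisimilarity classes):
  B0 = {s0, t2}
  B1 = {s1, t3}
  B2 = {s3, t5}
  B3 = {s2, t4}
  B4 = {t0}
  B5 = {t1}
s0 ∈ B0, t0 ∈ B4 → different blocks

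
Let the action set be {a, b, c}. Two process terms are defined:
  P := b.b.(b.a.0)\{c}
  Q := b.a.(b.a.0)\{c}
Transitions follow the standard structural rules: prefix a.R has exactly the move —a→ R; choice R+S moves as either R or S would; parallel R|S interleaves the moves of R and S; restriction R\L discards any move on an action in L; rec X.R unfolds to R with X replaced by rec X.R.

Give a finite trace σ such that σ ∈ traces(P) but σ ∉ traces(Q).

bb

Reachable graph of P (5 states):
  u0 = b.b.(b.a.0)\{c} :: ··b··> u1
  u1 = b.(b.a.0)\{c} :: ··b··> u2
  u2 = (b.a.0)\{c} :: ··b··> u3
  u3 = (a.0)\{c} :: ··a··> u4
  u4 = 0\{c} :: deadlocked
Reachable graph of Q (5 states):
  v0 = b.a.(b.a.0)\{c} :: ··b··> v1
  v1 = a.(b.a.0)\{c} :: ··a··> v2
  v2 = (b.a.0)\{c} :: ··b··> v3
  v3 = (a.0)\{c} :: ··a··> v4
  v4 = 0\{c} :: deadlocked
Trace ⟨bb⟩ through P, begin at {u0}:
  after b @ step 1: {u1}
  after b @ step 2: {u2}
  P completes σ.
Trace ⟨bb⟩ through Q, begin at {v0}:
  after b @ step 1: {v1}
  after b @ step 2: ∅ (Q stuck)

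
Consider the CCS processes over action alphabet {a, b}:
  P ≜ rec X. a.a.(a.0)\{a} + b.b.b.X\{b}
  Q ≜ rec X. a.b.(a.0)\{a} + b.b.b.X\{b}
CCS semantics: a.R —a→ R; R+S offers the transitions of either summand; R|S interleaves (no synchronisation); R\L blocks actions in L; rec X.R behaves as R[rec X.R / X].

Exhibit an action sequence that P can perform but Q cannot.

LTS(P): 8 reachable states
  m0 = rec X. a.a.(a.0)\{a} + b.b.b.X\{b} | --a--▸ m1, --b--▸ m2
  m1 = a.(a.0)\{a} | --a--▸ m3
  m2 = b.b.(rec X. a.a.(a.0)\{a} + b.b.b.X\{b})\{b} | --b--▸ m4
  m3 = (a.0)\{a} | deadlocked
  m4 = b.(rec X. a.a.(a.0)\{a} + b.b.b.X\{b})\{b} | --b--▸ m5
  m5 = (rec X. a.a.(a.0)\{a} + b.b.b.X\{b})\{b} | --a--▸ m6
  m6 = (a.(a.0)\{a})\{b} | --a--▸ m7
  m7 = (a.0)\{a}\{b} | deadlocked
LTS(Q): 7 reachable states
  n0 = rec X. a.b.(a.0)\{a} + b.b.b.X\{b} | --a--▸ n1, --b--▸ n2
  n1 = b.(a.0)\{a} | --b--▸ n3
  n2 = b.b.(rec X. a.b.(a.0)\{a} + b.b.b.X\{b})\{b} | --b--▸ n4
  n3 = (a.0)\{a} | deadlocked
  n4 = b.(rec X. a.b.(a.0)\{a} + b.b.b.X\{b})\{b} | --b--▸ n5
  n5 = (rec X. a.b.(a.0)\{a} + b.b.b.X\{b})\{b} | --a--▸ n6
  n6 = (b.(a.0)\{a})\{b} | deadlocked
Run σ = ⟨aa⟩ on P: start {m0}
  step 1 (a): {m1}
  step 2 (a): {m3}
  — P admits the full trace.
Run σ = ⟨aa⟩ on Q: start {n0}
  step 1 (a): {n1}
  step 2 (a): no successor for Q

aa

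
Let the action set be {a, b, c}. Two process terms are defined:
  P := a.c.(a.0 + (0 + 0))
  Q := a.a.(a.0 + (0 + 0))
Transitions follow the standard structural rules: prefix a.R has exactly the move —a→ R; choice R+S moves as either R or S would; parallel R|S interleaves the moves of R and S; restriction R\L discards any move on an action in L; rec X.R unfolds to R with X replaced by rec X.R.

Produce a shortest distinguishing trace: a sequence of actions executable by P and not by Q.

Reachable graph of P (4 states):
  u0 = a.c.(a.0 + (0 + 0)) | -a-> u1
  u1 = c.(a.0 + (0 + 0)) | -c-> u2
  u2 = a.0 + (0 + 0) | -a-> u3
  u3 = 0 | ∅
Reachable graph of Q (4 states):
  v0 = a.a.(a.0 + (0 + 0)) | -a-> v1
  v1 = a.(a.0 + (0 + 0)) | -a-> v2
  v2 = a.0 + (0 + 0) | -a-> v3
  v3 = 0 | ∅
Trace ⟨ac⟩ through P, begin at {u0}:
  after a @ step 1: {u1}
  after c @ step 2: {u2}
  P completes σ.
Trace ⟨ac⟩ through Q, begin at {v0}:
  after a @ step 1: {v1}
  after c @ step 2: ∅ (Q stuck)

ac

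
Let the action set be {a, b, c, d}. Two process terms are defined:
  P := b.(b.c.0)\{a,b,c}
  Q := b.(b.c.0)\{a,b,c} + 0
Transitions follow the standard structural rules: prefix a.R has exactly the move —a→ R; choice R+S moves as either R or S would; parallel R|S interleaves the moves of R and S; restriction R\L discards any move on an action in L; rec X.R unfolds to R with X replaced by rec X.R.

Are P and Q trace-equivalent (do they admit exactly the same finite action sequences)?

trace-equivalent

LTS(P): 2 reachable states
  m0 = b.(b.c.0)\{a,b,c} :: -b-> m1
  m1 = (b.c.0)\{a,b,c} :: (no moves)
LTS(Q): 2 reachable states
  n0 = b.(b.c.0)\{a,b,c} + 0 :: -b-> n1
  n1 = (b.c.0)\{a,b,c} :: (no moves)
Partition-refinement fixed point:
  B0 = {m0, n0}
  B1 = {m1, n1}
m0 ∈ B0, n0 ∈ B0 → same block
Bisimilar ⇒ trace-equivalent.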